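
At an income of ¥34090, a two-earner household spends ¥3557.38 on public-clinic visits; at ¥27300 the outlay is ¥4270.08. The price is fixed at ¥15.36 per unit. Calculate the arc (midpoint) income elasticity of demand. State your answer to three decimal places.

-0.823

With a constant price, Q₁ = 3557.38/15.36 = 231.600 and Q₂ = 4270.08/15.36 = 278.000 (equivalently, work directly with expenditure since P cancels).
Midpoint %ΔQ = (4270.08 − 3557.38)/3913.73 = 0.18210; midpoint %ΔI = (27300 − 34090)/30695 = -0.22121.
η = 0.18210 / -0.22121 = -0.823.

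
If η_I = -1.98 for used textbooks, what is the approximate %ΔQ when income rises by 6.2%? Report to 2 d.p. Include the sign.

%ΔQ ≈ η × %ΔI = -1.98 × 6.2% = -12.28%.

-12.28%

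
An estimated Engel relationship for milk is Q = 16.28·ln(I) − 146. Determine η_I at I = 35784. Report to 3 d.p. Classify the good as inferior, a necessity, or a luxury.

0.659 (necessity)

At I = 35784: Q = 24.700.
dQ/dI = 16.28/I = 0.000454952 at this income.
η = (dQ/dI)·(I/Q) = 0.000454952 × (35784/24.700) = 0.659.
Since 0 < η < 1, the good is a necessity.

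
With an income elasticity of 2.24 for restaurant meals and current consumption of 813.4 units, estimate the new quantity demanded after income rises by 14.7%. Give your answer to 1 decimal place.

1081.2

%ΔQ ≈ η × %ΔI = 2.24 × 14.7% = 32.928%.
New Q ≈ 813.4 × (1 + 0.32928) = 1081.2.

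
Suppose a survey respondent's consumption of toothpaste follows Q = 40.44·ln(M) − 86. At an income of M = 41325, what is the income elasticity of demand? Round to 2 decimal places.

At M = 41325: Q = 343.846.
dQ/dM = 40.44/M = 0.000978584 at this income.
η = (dQ/dM)·(M/Q) = 0.000978584 × (41325/343.846) = 0.12.

0.12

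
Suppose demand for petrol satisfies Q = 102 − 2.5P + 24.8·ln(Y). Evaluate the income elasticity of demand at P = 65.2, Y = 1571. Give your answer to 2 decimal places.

0.20

At P = 65.2, Y = 1571: Q = 121.515.
Holding P constant, ∂Q/∂Y = 24.8/Y = 0.0157861.
η_Y = (∂Q/∂Y)·(Y/Q) = 0.0157861 × (1571/121.515) = 0.20.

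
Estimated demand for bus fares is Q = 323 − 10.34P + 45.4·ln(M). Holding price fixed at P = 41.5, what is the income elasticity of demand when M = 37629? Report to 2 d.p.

At P = 41.5, M = 37629: Q = 372.203.
Holding P constant, ∂Q/∂M = 45.4/M = 0.00120652.
η_M = (∂Q/∂M)·(M/Q) = 0.00120652 × (37629/372.203) = 0.12.

0.12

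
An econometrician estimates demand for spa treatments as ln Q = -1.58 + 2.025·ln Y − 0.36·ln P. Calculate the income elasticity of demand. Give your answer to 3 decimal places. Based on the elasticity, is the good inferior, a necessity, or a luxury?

2.025 (luxury)

In a log-linear demand, the coefficient on ln Y is the income elasticity.
So η = 2.025.
η > 1 ⇒ luxury.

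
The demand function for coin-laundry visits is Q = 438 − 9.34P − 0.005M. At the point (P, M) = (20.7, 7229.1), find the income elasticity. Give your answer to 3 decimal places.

At P = 20.7, M = 7229.1: Q = 208.517.
Holding P constant, ∂Q/∂M = −0.005.
η_M = (∂Q/∂M)·(M/Q) = -0.005 × (7229.1/208.517) = -0.173.

-0.173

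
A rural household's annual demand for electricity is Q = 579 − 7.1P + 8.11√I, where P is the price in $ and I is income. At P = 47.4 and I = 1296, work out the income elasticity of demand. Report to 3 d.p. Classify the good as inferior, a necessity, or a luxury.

0.273 (necessity)

At P = 47.4, I = 1296: Q = 534.420.
Holding P constant, ∂Q/∂I = 8.11/(2√I) = 0.112639.
η_I = (∂Q/∂I)·(I/Q) = 0.112639 × (1296/534.420) = 0.273.
Since 0 < η < 1, this is a necessity.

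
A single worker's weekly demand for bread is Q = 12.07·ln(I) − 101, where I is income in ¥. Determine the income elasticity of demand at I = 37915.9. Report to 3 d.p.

0.460

At I = 37915.9: Q = 26.256.
dQ/dI = 12.07/I = 0.000318336 at this income.
η = (dQ/dI)·(I/Q) = 0.000318336 × (37915.9/26.256) = 0.460.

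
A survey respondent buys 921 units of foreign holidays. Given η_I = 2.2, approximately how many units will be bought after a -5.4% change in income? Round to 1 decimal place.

811.6

%ΔQ ≈ η × %ΔI = 2.2 × (-5.4%) = -11.88%.
New Q ≈ 921 × (1 − 0.1188) = 811.6.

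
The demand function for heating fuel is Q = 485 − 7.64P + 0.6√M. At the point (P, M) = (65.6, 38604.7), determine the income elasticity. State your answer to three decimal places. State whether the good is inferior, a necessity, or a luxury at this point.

At P = 65.6, M = 38604.7: Q = 101.704.
Holding P constant, ∂Q/∂M = 0.6/(2√M) = 0.00152687.
η_M = (∂Q/∂M)·(M/Q) = 0.00152687 × (38604.7/101.704) = 0.580.
Since 0 < η < 1, this is a necessity.

0.580 (necessity)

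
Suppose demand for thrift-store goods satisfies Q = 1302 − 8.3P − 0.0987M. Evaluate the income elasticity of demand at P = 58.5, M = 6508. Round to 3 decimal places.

At P = 58.5, M = 6508: Q = 174.110.
Holding P constant, ∂Q/∂M = −0.0987.
η_M = (∂Q/∂M)·(M/Q) = -0.0987 × (6508/174.110) = -3.689.

-3.689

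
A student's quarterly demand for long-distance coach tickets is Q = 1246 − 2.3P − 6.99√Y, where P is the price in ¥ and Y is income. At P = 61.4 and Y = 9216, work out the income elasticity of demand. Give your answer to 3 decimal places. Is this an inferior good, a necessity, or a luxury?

-0.774 (inferior good)

At P = 61.4, Y = 9216: Q = 433.740.
Holding P constant, ∂Q/∂Y = -6.99/(2√Y) = -0.0364063.
η_Y = (∂Q/∂Y)·(Y/Q) = -0.0364063 × (9216/433.740) = -0.774.
Since η < 0, this is an inferior good.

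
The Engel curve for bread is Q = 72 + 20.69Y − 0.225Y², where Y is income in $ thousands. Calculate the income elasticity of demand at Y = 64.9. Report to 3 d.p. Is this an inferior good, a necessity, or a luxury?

At Y = 64.9: Q = 467.0788.
dQ/dY = 20.69 − 0.45Y = -8.51500.
η = (dQ/dY)·(Y/Q) = -8.51500 × (64.9/467.0788) = -1.183.
η < 0 ⇒ inferior good.

-1.183 (inferior good)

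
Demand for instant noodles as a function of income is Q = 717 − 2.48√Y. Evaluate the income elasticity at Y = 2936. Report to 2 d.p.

-0.12

At Y = 2936: Q = 582.622.
dQ/dY = -2.48/(2√Y) = -0.0228846 at this income.
η = (dQ/dY)·(Y/Q) = -0.0228846 × (2936/582.622) = -0.12.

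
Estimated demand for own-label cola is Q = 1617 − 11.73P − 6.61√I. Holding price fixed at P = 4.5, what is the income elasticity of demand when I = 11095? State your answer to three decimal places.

At P = 4.5, I = 11095: Q = 867.965.
Holding P constant, ∂Q/∂I = -6.61/(2√I) = -0.0313767.
η_I = (∂Q/∂I)·(I/Q) = -0.0313767 × (11095/867.965) = -0.401.

-0.401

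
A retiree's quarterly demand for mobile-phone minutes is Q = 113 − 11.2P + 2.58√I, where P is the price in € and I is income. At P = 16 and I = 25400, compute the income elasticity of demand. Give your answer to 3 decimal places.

At P = 16, I = 25400: Q = 344.984.
Holding P constant, ∂Q/∂I = 2.58/(2√I) = 0.00809418.
η_I = (∂Q/∂I)·(I/Q) = 0.00809418 × (25400/344.984) = 0.596.

0.596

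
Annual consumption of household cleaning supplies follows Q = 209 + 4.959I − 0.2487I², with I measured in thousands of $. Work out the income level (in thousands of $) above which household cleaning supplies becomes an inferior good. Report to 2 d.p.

dQ/dI = 4.959 − 0.4974I.
The good is inferior where dQ/dI < 0. Setting dQ/dI = 0 gives I = 4.959 / 0.4974 = 9.97.

9.97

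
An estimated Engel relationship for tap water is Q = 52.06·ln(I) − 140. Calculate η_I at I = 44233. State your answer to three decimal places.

At I = 44233: Q = 416.898.
dQ/dI = 52.06/I = 0.00117695 at this income.
η = (dQ/dI)·(I/Q) = 0.00117695 × (44233/416.898) = 0.125.

0.125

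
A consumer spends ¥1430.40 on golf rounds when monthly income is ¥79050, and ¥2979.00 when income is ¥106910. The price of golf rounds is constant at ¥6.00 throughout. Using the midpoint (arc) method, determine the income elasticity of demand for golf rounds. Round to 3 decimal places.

2.344

With a constant price, Q₁ = 1430.40/6.00 = 238.400 and Q₂ = 2979.00/6.00 = 496.500 (equivalently, work directly with expenditure since P cancels).
Midpoint %ΔQ = (2979.00 − 1430.40)/2204.70 = 0.70241; midpoint %ΔI = (106910 − 79050)/92980 = 0.29963.
η = 0.70241 / 0.29963 = 2.344.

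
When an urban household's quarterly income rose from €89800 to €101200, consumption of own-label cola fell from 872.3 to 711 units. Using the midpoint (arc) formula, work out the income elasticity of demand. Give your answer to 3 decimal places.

-1.707

ΔQ = 711 − 872.3 = -161.3; midpoint Q̄ = (872.3 + 711)/2 = 791.65.
ΔI = 101200 − 89800 = 11400; midpoint Ī = (89800 + 101200)/2 = 95500.
η = (ΔQ/Q̄) ÷ (ΔI/Ī) = (-161.3/791.65) ÷ (11400/95500) = -1.707.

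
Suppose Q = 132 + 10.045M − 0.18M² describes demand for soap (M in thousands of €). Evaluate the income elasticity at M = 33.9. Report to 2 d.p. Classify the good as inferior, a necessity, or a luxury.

At M = 33.9: Q = 265.6677.
dQ/dM = 10.045 − 0.36M = -2.15900.
η = (dQ/dM)·(M/Q) = -2.15900 × (33.9/265.6677) = -0.28.
η < 0 ⇒ inferior good.

-0.28 (inferior good)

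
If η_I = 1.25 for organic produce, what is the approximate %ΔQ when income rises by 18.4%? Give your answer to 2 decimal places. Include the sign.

23.00%

%ΔQ ≈ η × %ΔI = 1.25 × 18.4% = 23.00%.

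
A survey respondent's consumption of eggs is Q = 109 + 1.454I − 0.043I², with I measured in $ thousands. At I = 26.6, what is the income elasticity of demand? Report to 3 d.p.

-0.189

At I = 26.6: Q = 117.2513.
dQ/dI = 1.454 − 0.086I = -0.83360.
η = (dQ/dI)·(I/Q) = -0.83360 × (26.6/117.2513) = -0.189.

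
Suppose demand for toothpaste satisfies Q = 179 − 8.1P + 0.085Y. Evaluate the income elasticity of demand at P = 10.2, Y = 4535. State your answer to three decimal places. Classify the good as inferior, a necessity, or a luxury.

At P = 10.2, Y = 4535: Q = 481.855.
Holding P constant, ∂Q/∂Y = 0.085.
η_Y = (∂Q/∂Y)·(Y/Q) = 0.085 × (4535/481.855) = 0.800.
Since 0 < η < 1, this is a necessity.

0.800 (necessity)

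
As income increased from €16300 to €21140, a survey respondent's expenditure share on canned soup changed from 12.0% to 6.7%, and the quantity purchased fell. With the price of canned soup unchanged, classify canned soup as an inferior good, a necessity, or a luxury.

Quantity demanded falls as income rises, so η < 0.

inferior good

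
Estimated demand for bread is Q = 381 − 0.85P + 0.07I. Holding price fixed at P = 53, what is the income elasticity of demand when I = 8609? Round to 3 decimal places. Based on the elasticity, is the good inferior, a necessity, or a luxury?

At P = 53, I = 8609: Q = 938.580.
Holding P constant, ∂Q/∂I = 0.07.
η_I = (∂Q/∂I)·(I/Q) = 0.07 × (8609/938.580) = 0.642.
Since 0 < η < 1, this is a necessity.

0.642 (necessity)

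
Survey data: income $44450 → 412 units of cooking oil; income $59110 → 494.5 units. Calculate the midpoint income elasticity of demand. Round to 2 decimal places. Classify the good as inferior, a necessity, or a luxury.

ΔQ = 494.5 − 412 = 82.5; midpoint Q̄ = (412 + 494.5)/2 = 453.25.
ΔI = 59110 − 44450 = 14660; midpoint Ī = (44450 + 59110)/2 = 51780.
η = (ΔQ/Q̄) ÷ (ΔI/Ī) = (82.5/453.25) ÷ (14660/51780) = 0.64.
0 < η < 1 ⇒ necessity.

0.64 (necessity)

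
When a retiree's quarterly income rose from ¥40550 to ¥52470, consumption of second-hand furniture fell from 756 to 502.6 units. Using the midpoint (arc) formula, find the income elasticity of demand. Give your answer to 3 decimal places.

-1.571

ΔQ = 502.6 − 756 = -253.4; midpoint Q̄ = (756 + 502.6)/2 = 629.3.
ΔI = 52470 − 40550 = 11920; midpoint Ī = (40550 + 52470)/2 = 46510.
η = (ΔQ/Q̄) ÷ (ΔI/Ī) = (-253.4/629.3) ÷ (11920/46510) = -1.571.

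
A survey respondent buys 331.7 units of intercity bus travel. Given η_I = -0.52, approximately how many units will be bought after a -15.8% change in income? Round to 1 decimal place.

359.0

%ΔQ ≈ η × %ΔI = -0.52 × (-15.8%) = 8.216%.
New Q ≈ 331.7 × (1 + 0.08216) = 359.0.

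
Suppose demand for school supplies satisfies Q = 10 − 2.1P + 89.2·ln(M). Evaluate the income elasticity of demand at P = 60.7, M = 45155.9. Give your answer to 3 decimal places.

At P = 60.7, M = 45155.9: Q = 838.565.
Holding P constant, ∂Q/∂M = 89.2/M = 0.00197538.
η_M = (∂Q/∂M)·(M/Q) = 0.00197538 × (45155.9/838.565) = 0.106.

0.106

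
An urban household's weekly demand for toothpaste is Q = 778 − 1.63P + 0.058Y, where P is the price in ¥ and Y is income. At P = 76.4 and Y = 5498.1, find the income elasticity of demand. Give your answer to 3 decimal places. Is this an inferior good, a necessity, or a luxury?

0.328 (necessity)

At P = 76.4, Y = 5498.1: Q = 972.358.
Holding P constant, ∂Q/∂Y = 0.058.
η_Y = (∂Q/∂Y)·(Y/Q) = 0.058 × (5498.1/972.358) = 0.328.
Since 0 < η < 1, this is a necessity.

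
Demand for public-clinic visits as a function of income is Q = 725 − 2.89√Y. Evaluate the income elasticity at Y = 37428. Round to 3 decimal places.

At Y = 37428: Q = 165.891.
dQ/dY = -2.89/(2√Y) = -0.00746912 at this income.
η = (dQ/dY)·(Y/Q) = -0.00746912 × (37428/165.891) = -1.685.

-1.685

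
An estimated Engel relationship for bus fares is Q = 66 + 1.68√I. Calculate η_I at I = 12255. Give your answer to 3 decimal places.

0.369

At I = 12255: Q = 251.980.
dQ/dI = 1.68/(2√I) = 0.00758792 at this income.
η = (dQ/dI)·(I/Q) = 0.00758792 × (12255/251.980) = 0.369.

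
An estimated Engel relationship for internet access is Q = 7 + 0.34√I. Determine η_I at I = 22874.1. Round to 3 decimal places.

0.440

At I = 22874.1: Q = 58.422.
dQ/dI = 0.34/(2√I) = 0.00112403 at this income.
η = (dQ/dI)·(I/Q) = 0.00112403 × (22874.1/58.422) = 0.440.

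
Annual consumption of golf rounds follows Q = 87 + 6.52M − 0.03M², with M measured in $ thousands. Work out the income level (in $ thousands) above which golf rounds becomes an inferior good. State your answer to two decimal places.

108.67

dQ/dM = 6.52 − 0.06M.
The good is inferior where dQ/dM < 0. Setting dQ/dM = 0 gives M = 6.52 / 0.06 = 108.67.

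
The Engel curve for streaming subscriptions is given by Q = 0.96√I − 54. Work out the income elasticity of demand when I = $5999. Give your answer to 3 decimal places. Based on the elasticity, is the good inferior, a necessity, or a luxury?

At I = 5999: Q = 20.355.
dQ/dI = 0.96/(2√I) = 0.00619729 at this income.
η = (dQ/dI)·(I/Q) = 0.00619729 × (5999/20.355) = 1.826.
Since η > 1, the good is a luxury.

1.826 (luxury)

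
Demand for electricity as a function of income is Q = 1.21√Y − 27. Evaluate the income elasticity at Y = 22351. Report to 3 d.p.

At Y = 22351: Q = 153.898.
dQ/dY = 1.21/(2√Y) = 0.00404675 at this income.
η = (dQ/dY)·(Y/Q) = 0.00404675 × (22351/153.898) = 0.588.

0.588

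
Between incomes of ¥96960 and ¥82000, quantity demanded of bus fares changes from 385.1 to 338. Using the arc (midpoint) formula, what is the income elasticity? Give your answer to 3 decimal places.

0.779

ΔQ = 338 − 385.1 = -47.1; midpoint Q̄ = (385.1 + 338)/2 = 361.55.
ΔI = 82000 − 96960 = -14960; midpoint Ī = (96960 + 82000)/2 = 89480.
η = (ΔQ/Q̄) ÷ (ΔI/Ī) = (-47.1/361.55) ÷ (-14960/89480) = 0.779.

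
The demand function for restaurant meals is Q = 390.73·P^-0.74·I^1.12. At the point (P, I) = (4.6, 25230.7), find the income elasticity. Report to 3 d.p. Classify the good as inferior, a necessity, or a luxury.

For a multiplicative demand Q = A·P^α·I^β, the income elasticity is β everywhere.
Here β = 1.12, so η = 1.120.
Since η > 1, this is a luxury.

1.120 (luxury)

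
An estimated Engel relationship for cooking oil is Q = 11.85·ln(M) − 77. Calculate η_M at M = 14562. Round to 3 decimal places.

At M = 14562: Q = 36.596.
dQ/dM = 11.85/M = 0.000813762 at this income.
η = (dQ/dM)·(M/Q) = 0.000813762 × (14562/36.596) = 0.324.

0.324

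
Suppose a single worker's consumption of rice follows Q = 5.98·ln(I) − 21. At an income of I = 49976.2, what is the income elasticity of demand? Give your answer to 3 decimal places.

At I = 49976.2: Q = 43.699.
dQ/dI = 5.98/I = 0.000119657 at this income.
η = (dQ/dI)·(I/Q) = 0.000119657 × (49976.2/43.699) = 0.137.

0.137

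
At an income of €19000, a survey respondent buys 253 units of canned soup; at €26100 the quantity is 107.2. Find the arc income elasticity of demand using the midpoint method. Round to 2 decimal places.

ΔQ = 107.2 − 253 = -145.8; midpoint Q̄ = (253 + 107.2)/2 = 180.1.
ΔI = 26100 − 19000 = 7100; midpoint Ī = (19000 + 26100)/2 = 22550.
η = (ΔQ/Q̄) ÷ (ΔI/Ī) = (-145.8/180.1) ÷ (7100/22550) = -2.57.

-2.57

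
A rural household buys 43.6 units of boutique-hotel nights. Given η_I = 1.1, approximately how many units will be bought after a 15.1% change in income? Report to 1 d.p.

%ΔQ ≈ η × %ΔI = 1.1 × 15.1% = 16.61%.
New Q ≈ 43.6 × (1 + 0.1661) = 50.8.

50.8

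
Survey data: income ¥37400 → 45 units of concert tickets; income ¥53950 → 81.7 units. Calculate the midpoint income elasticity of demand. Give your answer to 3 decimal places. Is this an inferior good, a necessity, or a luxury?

1.599 (luxury)

ΔQ = 81.7 − 45 = 36.7; midpoint Q̄ = (45 + 81.7)/2 = 63.35.
ΔI = 53950 − 37400 = 16550; midpoint Ī = (37400 + 53950)/2 = 45675.
η = (ΔQ/Q̄) ÷ (ΔI/Ī) = (36.7/63.35) ÷ (16550/45675) = 1.599.
η > 1 ⇒ luxury.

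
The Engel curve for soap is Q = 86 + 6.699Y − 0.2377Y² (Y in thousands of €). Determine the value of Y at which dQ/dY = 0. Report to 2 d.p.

dQ/dY = 6.699 − 0.4754Y.
The good is inferior where dQ/dY < 0. Setting dQ/dY = 0 gives Y = 6.699 / 0.4754 = 14.09.

14.09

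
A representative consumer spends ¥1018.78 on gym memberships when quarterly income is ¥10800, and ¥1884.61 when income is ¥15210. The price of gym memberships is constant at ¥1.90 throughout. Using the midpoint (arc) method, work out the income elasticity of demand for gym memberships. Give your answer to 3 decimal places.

With a constant price, Q₁ = 1018.78/1.90 = 536.200 and Q₂ = 1884.61/1.90 = 991.900 (equivalently, work directly with expenditure since P cancels).
Midpoint %ΔQ = (1884.61 − 1018.78)/1451.70 = 0.59643; midpoint %ΔI = (15210 − 10800)/13005 = 0.33910.
η = 0.59643 / 0.33910 = 1.759.

1.759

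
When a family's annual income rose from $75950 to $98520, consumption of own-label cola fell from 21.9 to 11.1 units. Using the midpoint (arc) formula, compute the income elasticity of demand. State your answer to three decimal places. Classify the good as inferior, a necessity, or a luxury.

-2.530 (inferior good)

ΔQ = 11.1 − 21.9 = -10.8; midpoint Q̄ = (21.9 + 11.1)/2 = 16.5.
ΔI = 98520 − 75950 = 22570; midpoint Ī = (75950 + 98520)/2 = 87235.
η = (ΔQ/Q̄) ÷ (ΔI/Ī) = (-10.8/16.5) ÷ (22570/87235) = -2.530.
η < 0 ⇒ inferior good.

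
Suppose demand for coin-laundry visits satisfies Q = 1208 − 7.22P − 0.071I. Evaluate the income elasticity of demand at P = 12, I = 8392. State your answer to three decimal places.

-1.134

At P = 12, I = 8392: Q = 525.528.
Holding P constant, ∂Q/∂I = −0.071.
η_I = (∂Q/∂I)·(I/Q) = -0.071 × (8392/525.528) = -1.134.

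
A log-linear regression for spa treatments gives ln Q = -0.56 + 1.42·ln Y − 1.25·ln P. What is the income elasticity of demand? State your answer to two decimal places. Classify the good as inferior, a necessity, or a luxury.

1.42 (luxury)

In a log-linear demand, the coefficient on ln Y is the income elasticity.
So η = 1.42.
η > 1 ⇒ luxury.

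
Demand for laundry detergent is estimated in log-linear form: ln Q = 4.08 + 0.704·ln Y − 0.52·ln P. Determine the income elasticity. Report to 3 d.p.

In a log-linear demand, the coefficient on ln Y is the income elasticity.
So η = 0.704.

0.704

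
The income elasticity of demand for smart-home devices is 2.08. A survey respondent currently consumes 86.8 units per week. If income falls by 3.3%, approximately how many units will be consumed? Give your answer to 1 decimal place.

80.8

%ΔQ ≈ η × %ΔI = 2.08 × (-3.3%) = -6.864%.
New Q ≈ 86.8 × (1 − 0.06864) = 80.8.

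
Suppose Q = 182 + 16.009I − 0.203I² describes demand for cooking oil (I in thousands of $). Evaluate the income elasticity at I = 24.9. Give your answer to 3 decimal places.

At I = 24.9: Q = 454.7621.
dQ/dI = 16.009 − 0.406I = 5.89960.
η = (dQ/dI)·(I/Q) = 5.89960 × (24.9/454.7621) = 0.323.

0.323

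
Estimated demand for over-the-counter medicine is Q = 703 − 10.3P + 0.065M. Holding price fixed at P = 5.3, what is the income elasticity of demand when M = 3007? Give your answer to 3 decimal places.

At P = 5.3, M = 3007: Q = 843.865.
Holding P constant, ∂Q/∂M = 0.065.
η_M = (∂Q/∂M)·(M/Q) = 0.065 × (3007/843.865) = 0.232.

0.232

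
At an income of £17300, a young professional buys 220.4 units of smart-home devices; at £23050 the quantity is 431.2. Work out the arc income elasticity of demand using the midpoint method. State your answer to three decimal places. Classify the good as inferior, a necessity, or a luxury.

2.270 (luxury)

ΔQ = 431.2 − 220.4 = 210.8; midpoint Q̄ = (220.4 + 431.2)/2 = 325.8.
ΔI = 23050 − 17300 = 5750; midpoint Ī = (17300 + 23050)/2 = 20175.
η = (ΔQ/Q̄) ÷ (ΔI/Ī) = (210.8/325.8) ÷ (5750/20175) = 2.270.
η > 1 ⇒ luxury.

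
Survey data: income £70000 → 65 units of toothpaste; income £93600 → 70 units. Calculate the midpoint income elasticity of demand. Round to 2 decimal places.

0.26

ΔQ = 70 − 65 = 5; midpoint Q̄ = (65 + 70)/2 = 67.5.
ΔI = 93600 − 70000 = 23600; midpoint Ī = (70000 + 93600)/2 = 81800.
η = (ΔQ/Q̄) ÷ (ΔI/Ī) = (5/67.5) ÷ (23600/81800) = 0.26.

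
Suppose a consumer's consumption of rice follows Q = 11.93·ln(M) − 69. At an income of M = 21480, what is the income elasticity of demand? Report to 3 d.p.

At M = 21480: Q = 50.000.
dQ/dM = 11.93/M = 0.0005554 at this income.
η = (dQ/dM)·(M/Q) = 0.0005554 × (21480/50.000) = 0.239.

0.239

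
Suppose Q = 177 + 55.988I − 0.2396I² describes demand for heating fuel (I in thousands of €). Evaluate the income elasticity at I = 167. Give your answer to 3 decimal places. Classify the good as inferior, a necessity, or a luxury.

-1.411 (inferior good)

At I = 167: Q = 2844.7916.
dQ/dI = 55.988 − 0.4792I = -24.03840.
η = (dQ/dI)·(I/Q) = -24.03840 × (167/2844.7916) = -1.411.
η < 0 ⇒ inferior good.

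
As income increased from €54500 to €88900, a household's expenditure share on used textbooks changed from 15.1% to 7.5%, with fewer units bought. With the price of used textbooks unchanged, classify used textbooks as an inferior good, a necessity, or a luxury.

inferior good

Quantity demanded falls as income rises, so η < 0.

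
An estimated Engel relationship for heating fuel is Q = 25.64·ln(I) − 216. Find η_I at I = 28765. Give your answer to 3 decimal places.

0.543

At I = 28765: Q = 47.244.
dQ/dI = 25.64/I = 0.000891361 at this income.
η = (dQ/dI)·(I/Q) = 0.000891361 × (28765/47.244) = 0.543.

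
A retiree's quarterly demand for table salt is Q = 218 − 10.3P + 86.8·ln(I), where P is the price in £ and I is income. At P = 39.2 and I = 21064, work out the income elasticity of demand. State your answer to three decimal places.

0.128

At P = 39.2, I = 21064: Q = 678.362.
Holding P constant, ∂Q/∂I = 86.8/I = 0.00412077.
η_I = (∂Q/∂I)·(I/Q) = 0.00412077 × (21064/678.362) = 0.128.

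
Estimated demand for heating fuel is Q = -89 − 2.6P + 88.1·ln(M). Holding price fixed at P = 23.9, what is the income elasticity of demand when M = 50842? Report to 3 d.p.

At P = 23.9, M = 50842: Q = 803.554.
Holding P constant, ∂Q/∂M = 88.1/M = 0.00173282.
η_M = (∂Q/∂M)·(M/Q) = 0.00173282 × (50842/803.554) = 0.110.

0.110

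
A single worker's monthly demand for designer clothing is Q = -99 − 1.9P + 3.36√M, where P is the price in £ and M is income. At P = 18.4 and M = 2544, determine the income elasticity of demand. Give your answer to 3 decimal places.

At P = 18.4, M = 2544: Q = 35.512.
Holding P constant, ∂Q/∂M = 3.36/(2√M) = 0.0333082.
η_M = (∂Q/∂M)·(M/Q) = 0.0333082 × (2544/35.512) = 2.386.

2.386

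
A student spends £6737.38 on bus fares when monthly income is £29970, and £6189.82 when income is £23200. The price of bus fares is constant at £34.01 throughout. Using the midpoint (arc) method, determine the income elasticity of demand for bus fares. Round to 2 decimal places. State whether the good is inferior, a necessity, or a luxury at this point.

With a constant price, Q₁ = 6737.38/34.01 = 198.100 and Q₂ = 6189.82/34.01 = 182.000 (equivalently, work directly with expenditure since P cancels).
Midpoint %ΔQ = (6189.82 − 6737.38)/6463.60 = -0.08471; midpoint %ΔI = (23200 − 29970)/26585 = -0.25465.
η = -0.08471 / -0.25465 = 0.33.
0 < η < 1 ⇒ necessity.

0.33 (necessity)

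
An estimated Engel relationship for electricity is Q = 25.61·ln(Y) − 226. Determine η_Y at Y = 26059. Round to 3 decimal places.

At Y = 26059: Q = 34.406.
dQ/dY = 25.61/Y = 0.00098277 at this income.
η = (dQ/dY)·(Y/Q) = 0.00098277 × (26059/34.406) = 0.744.

0.744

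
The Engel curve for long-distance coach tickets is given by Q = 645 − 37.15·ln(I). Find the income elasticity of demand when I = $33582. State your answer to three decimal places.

At I = 33582: Q = 257.832.
dQ/dI = -37.15/I = -0.00110625 at this income.
η = (dQ/dI)·(I/Q) = -0.00110625 × (33582/257.832) = -0.144.

-0.144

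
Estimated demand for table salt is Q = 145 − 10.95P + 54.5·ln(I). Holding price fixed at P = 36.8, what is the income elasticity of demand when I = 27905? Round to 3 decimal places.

0.182

At P = 36.8, I = 27905: Q = 299.933.
Holding P constant, ∂Q/∂I = 54.5/I = 0.00195306.
η_I = (∂Q/∂I)·(I/Q) = 0.00195306 × (27905/299.933) = 0.182.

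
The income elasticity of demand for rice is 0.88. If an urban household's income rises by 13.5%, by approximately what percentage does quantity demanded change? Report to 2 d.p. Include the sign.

%ΔQ ≈ η × %ΔI = 0.88 × 13.5% = 11.88%.

11.88%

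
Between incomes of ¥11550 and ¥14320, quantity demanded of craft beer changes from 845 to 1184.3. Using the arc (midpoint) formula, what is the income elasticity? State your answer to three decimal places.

1.562

ΔQ = 1184.3 − 845 = 339.3; midpoint Q̄ = (845 + 1184.3)/2 = 1014.65.
ΔI = 14320 − 11550 = 2770; midpoint Ī = (11550 + 14320)/2 = 12935.
η = (ΔQ/Q̄) ÷ (ΔI/Ī) = (339.3/1014.65) ÷ (2770/12935) = 1.562.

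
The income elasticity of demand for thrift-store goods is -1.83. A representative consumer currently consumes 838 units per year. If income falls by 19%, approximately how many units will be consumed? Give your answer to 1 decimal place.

%ΔQ ≈ η × %ΔI = -1.83 × (-19%) = 34.77%.
New Q ≈ 838 × (1 + 0.3477) = 1129.4.

1129.4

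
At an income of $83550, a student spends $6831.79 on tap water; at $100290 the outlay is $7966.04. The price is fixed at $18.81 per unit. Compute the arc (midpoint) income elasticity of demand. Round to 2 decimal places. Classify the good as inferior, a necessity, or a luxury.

0.84 (necessity)

With a constant price, Q₁ = 6831.79/18.81 = 363.200 and Q₂ = 7966.04/18.81 = 423.500 (equivalently, work directly with expenditure since P cancels).
Midpoint %ΔQ = (7966.04 − 6831.79)/7398.92 = 0.15330; midpoint %ΔI = (100290 − 83550)/91920 = 0.18211.
η = 0.15330 / 0.18211 = 0.84.
0 < η < 1 ⇒ necessity.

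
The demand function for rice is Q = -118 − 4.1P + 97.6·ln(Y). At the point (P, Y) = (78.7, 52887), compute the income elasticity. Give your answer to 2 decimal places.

0.16

At P = 78.7, Y = 52887: Q = 620.819.
Holding P constant, ∂Q/∂Y = 97.6/Y = 0.00184544.
η_Y = (∂Q/∂Y)·(Y/Q) = 0.00184544 × (52887/620.819) = 0.16.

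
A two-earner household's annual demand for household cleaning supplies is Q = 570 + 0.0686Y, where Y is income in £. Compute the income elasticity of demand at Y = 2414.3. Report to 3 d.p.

At Y = 2414.3: Q = 735.621.
dQ/dY = 0.0686.
η = (dQ/dY)·(Y/Q) = 0.0686 × (2414.3/735.621) = 0.225.

0.225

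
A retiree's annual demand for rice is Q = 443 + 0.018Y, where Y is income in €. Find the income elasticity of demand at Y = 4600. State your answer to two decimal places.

0.16

At Y = 4600: Q = 525.800.
dQ/dY = 0.018.
η = (dQ/dY)·(Y/Q) = 0.018 × (4600/525.800) = 0.16.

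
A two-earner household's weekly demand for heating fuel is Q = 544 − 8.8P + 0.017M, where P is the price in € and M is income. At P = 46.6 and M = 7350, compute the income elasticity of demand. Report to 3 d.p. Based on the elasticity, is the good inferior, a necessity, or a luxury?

At P = 46.6, M = 7350: Q = 258.870.
Holding P constant, ∂Q/∂M = 0.017.
η_M = (∂Q/∂M)·(M/Q) = 0.017 × (7350/258.870) = 0.483.
Since 0 < η < 1, this is a necessity.

0.483 (necessity)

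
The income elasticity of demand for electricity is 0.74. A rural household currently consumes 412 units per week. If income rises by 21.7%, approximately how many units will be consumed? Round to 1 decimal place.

%ΔQ ≈ η × %ΔI = 0.74 × 21.7% = 16.058%.
New Q ≈ 412 × (1 + 0.16058) = 478.2.

478.2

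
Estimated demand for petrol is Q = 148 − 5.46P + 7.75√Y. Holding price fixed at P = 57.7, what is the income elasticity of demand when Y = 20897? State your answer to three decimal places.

At P = 57.7, Y = 20897: Q = 953.282.
Holding P constant, ∂Q/∂Y = 7.75/(2√Y) = 0.0268059.
η_Y = (∂Q/∂Y)·(Y/Q) = 0.0268059 × (20897/953.282) = 0.588.

0.588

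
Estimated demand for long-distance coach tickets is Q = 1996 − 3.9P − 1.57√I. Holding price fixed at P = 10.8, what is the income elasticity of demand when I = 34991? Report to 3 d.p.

-0.088

At P = 10.8, I = 34991: Q = 1660.198.
Holding P constant, ∂Q/∂I = -1.57/(2√I) = -0.00419654.
η_I = (∂Q/∂I)·(I/Q) = -0.00419654 × (34991/1660.198) = -0.088.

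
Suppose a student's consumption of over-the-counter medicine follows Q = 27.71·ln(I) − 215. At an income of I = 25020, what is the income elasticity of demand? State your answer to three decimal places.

At I = 25020: Q = 65.631.
dQ/dI = 27.71/I = 0.00110751 at this income.
η = (dQ/dI)·(I/Q) = 0.00110751 × (25020/65.631) = 0.422.

0.422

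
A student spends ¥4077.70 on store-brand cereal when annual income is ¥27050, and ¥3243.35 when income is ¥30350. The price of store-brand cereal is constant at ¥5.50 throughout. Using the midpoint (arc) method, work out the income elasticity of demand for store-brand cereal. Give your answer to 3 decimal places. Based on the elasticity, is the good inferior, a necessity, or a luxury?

-1.982 (inferior good)

With a constant price, Q₁ = 4077.70/5.50 = 741.400 and Q₂ = 3243.35/5.50 = 589.700 (equivalently, work directly with expenditure since P cancels).
Midpoint %ΔQ = (3243.35 − 4077.70)/3660.52 = -0.22793; midpoint %ΔI = (30350 − 27050)/28700 = 0.11498.
η = -0.22793 / 0.11498 = -1.982.
η < 0 ⇒ inferior good.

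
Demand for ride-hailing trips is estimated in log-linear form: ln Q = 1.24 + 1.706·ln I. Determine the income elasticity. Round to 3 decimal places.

1.706

In a log-linear demand, the coefficient on ln I is the income elasticity.
So η = 1.706.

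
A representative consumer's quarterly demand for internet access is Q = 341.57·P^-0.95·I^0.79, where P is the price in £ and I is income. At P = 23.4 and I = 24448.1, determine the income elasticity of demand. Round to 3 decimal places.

For a multiplicative demand Q = A·P^α·I^β, the income elasticity is β everywhere.
Here β = 0.79, so η = 0.790.

0.790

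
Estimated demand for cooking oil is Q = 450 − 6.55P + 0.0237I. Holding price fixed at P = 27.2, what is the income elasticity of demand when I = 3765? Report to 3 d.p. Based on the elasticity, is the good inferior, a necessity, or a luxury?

At P = 27.2, I = 3765: Q = 361.071.
Holding P constant, ∂Q/∂I = 0.0237.
η_I = (∂Q/∂I)·(I/Q) = 0.0237 × (3765/361.071) = 0.247.
Since 0 < η < 1, this is a necessity.

0.247 (necessity)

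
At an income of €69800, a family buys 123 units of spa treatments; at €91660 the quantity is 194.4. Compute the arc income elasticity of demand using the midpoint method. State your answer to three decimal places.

1.662

ΔQ = 194.4 − 123 = 71.4; midpoint Q̄ = (123 + 194.4)/2 = 158.7.
ΔI = 91660 − 69800 = 21860; midpoint Ī = (69800 + 91660)/2 = 80730.
η = (ΔQ/Q̄) ÷ (ΔI/Ī) = (71.4/158.7) ÷ (21860/80730) = 1.662.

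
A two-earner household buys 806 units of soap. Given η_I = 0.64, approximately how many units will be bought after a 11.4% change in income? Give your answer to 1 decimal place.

%ΔQ ≈ η × %ΔI = 0.64 × 11.4% = 7.296%.
New Q ≈ 806 × (1 + 0.07296) = 864.8.

864.8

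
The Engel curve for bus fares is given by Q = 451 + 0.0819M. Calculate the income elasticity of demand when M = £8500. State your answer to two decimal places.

At M = 8500: Q = 1147.150.
dQ/dM = 0.0819.
η = (dQ/dM)·(M/Q) = 0.0819 × (8500/1147.150) = 0.61.

0.61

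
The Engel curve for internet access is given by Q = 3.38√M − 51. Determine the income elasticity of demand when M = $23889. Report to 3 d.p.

At M = 23889: Q = 471.415.
dQ/dM = 3.38/(2√M) = 0.0109342 at this income.
η = (dQ/dM)·(M/Q) = 0.0109342 × (23889/471.415) = 0.554.

0.554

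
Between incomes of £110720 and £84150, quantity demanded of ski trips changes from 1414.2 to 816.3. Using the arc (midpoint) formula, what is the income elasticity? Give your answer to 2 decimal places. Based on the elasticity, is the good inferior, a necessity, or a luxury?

1.97 (luxury)

ΔQ = 816.3 − 1414.2 = -597.9; midpoint Q̄ = (1414.2 + 816.3)/2 = 1115.25.
ΔI = 84150 − 110720 = -26570; midpoint Ī = (110720 + 84150)/2 = 97435.
η = (ΔQ/Q̄) ÷ (ΔI/Ī) = (-597.9/1115.25) ÷ (-26570/97435) = 1.97.
η > 1 ⇒ luxury.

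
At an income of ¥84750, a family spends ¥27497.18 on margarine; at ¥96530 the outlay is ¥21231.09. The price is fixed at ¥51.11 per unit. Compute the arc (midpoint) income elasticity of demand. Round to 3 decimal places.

-1.979

With a constant price, Q₁ = 27497.18/51.11 = 538.000 and Q₂ = 21231.09/51.11 = 415.400 (equivalently, work directly with expenditure since P cancels).
Midpoint %ΔQ = (21231.09 − 27497.18)/24364.14 = -0.25718; midpoint %ΔI = (96530 − 84750)/90640 = 0.12996.
η = -0.25718 / 0.12996 = -1.979.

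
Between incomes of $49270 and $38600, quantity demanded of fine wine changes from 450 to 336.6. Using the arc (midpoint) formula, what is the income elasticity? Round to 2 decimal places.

ΔQ = 336.6 − 450 = -113.4; midpoint Q̄ = (450 + 336.6)/2 = 393.3.
ΔI = 38600 − 49270 = -10670; midpoint Ī = (49270 + 38600)/2 = 43935.
η = (ΔQ/Q̄) ÷ (ΔI/Ī) = (-113.4/393.3) ÷ (-10670/43935) = 1.19.

1.19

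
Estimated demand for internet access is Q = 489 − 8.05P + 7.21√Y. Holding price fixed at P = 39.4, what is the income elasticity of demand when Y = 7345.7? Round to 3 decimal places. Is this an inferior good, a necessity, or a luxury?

0.391 (necessity)

At P = 39.4, Y = 7345.7: Q = 789.778.
Holding P constant, ∂Q/∂Y = 7.21/(2√Y) = 0.0420619.
η_Y = (∂Q/∂Y)·(Y/Q) = 0.0420619 × (7345.7/789.778) = 0.391.
Since 0 < η < 1, this is a necessity.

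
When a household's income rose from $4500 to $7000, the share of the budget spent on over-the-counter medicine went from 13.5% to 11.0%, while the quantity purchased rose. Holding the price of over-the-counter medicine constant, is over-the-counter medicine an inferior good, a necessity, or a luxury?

necessity

Quantity rises but the budget share falls as income rises, so 0 < η < 1.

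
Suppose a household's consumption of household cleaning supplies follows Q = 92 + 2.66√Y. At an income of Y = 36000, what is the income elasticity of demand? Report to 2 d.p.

At Y = 36000: Q = 596.700.
dQ/dY = 2.66/(2√Y) = 0.00700972 at this income.
η = (dQ/dY)·(Y/Q) = 0.00700972 × (36000/596.700) = 0.42.

0.42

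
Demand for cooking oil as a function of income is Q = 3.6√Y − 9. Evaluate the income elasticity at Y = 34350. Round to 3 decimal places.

At Y = 34350: Q = 658.215.
dQ/dY = 3.6/(2√Y) = 0.00971201 at this income.
η = (dQ/dY)·(Y/Q) = 0.00971201 × (34350/658.215) = 0.507.

0.507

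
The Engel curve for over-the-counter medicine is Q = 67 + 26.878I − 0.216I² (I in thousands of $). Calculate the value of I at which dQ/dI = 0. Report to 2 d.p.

dQ/dI = 26.878 − 0.432I.
The good is inferior where dQ/dI < 0. Setting dQ/dI = 0 gives I = 26.878 / 0.432 = 62.22.

62.22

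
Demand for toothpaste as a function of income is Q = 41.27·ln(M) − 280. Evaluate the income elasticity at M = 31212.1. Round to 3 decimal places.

0.281

At M = 31212.1: Q = 147.085.
dQ/dM = 41.27/M = 0.00132224 at this income.
η = (dQ/dM)·(M/Q) = 0.00132224 × (31212.1/147.085) = 0.281.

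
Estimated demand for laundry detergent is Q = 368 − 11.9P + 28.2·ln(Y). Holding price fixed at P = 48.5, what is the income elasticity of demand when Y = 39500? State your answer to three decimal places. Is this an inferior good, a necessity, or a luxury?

At P = 48.5, Y = 39500: Q = 89.320.
Holding P constant, ∂Q/∂Y = 28.2/Y = 0.000713924.
η_Y = (∂Q/∂Y)·(Y/Q) = 0.000713924 × (39500/89.320) = 0.316.
Since 0 < η < 1, this is a necessity.

0.316 (necessity)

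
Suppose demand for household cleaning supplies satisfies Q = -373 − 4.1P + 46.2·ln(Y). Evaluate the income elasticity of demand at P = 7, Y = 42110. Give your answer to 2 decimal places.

At P = 7, Y = 42110: Q = 90.239.
Holding P constant, ∂Q/∂Y = 46.2/Y = 0.00109713.
η_Y = (∂Q/∂Y)·(Y/Q) = 0.00109713 × (42110/90.239) = 0.51.

0.51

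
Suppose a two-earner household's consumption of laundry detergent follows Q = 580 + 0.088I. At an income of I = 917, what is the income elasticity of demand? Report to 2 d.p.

At I = 917: Q = 660.696.
dQ/dI = 0.088.
η = (dQ/dI)·(I/Q) = 0.088 × (917/660.696) = 0.12.

0.12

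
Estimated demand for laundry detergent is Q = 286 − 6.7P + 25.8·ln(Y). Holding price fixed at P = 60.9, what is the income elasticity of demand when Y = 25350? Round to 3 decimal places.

At P = 60.9, Y = 25350: Q = 139.596.
Holding P constant, ∂Q/∂Y = 25.8/Y = 0.00101775.
η_Y = (∂Q/∂Y)·(Y/Q) = 0.00101775 × (25350/139.596) = 0.185.

0.185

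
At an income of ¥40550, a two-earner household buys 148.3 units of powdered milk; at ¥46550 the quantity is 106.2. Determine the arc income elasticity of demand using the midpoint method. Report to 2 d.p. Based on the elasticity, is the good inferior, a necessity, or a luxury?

ΔQ = 106.2 − 148.3 = -42.1; midpoint Q̄ = (148.3 + 106.2)/2 = 127.25.
ΔI = 46550 − 40550 = 6000; midpoint Ī = (40550 + 46550)/2 = 43550.
η = (ΔQ/Q̄) ÷ (ΔI/Ī) = (-42.1/127.25) ÷ (6000/43550) = -2.40.
η < 0 ⇒ inferior good.

-2.40 (inferior good)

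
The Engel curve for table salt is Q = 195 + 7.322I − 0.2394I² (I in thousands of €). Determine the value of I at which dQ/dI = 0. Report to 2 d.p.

15.29

dQ/dI = 7.322 − 0.4788I.
The good is inferior where dQ/dI < 0. Setting dQ/dI = 0 gives I = 7.322 / 0.4788 = 15.29.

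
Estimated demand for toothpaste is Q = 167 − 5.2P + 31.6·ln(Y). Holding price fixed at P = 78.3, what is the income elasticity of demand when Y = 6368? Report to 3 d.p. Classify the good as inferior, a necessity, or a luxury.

At P = 78.3, Y = 6368: Q = 36.626.
Holding P constant, ∂Q/∂Y = 31.6/Y = 0.00496231.
η_Y = (∂Q/∂Y)·(Y/Q) = 0.00496231 × (6368/36.626) = 0.863.
Since 0 < η < 1, this is a necessity.

0.863 (necessity)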